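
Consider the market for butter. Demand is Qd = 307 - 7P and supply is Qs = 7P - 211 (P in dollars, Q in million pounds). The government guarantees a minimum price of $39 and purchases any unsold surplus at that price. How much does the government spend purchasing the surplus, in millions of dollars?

Equilibrium: 307 - 7P = 7P - 211, so 518 = 14P and P* = 37, Q* = 48.
The floor of 39 is above the equilibrium price 37, so it binds.
At P = 39: Qd = 307 - 7·39 = 34 and Qs = 7·39 - 211 = 62.
Surplus = Qs - Qd = 28.
Government expenditure = surplus × support price = 28 × 39 = 1092.

1092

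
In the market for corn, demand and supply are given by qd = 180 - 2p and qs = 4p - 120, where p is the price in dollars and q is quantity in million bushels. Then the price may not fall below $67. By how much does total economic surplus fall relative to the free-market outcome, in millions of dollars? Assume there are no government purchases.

Setting quantity demanded equal to quantity supplied, 180 - 2p = 4p - 120, gives p* = 50 and q* = 80.
The floor of 67 is above the equilibrium price 50, so it binds.
At p = 67: qd = 180 - 2·67 = 46 and qs = 4·67 - 120 = 148.
Quantity traded falls to 46. At q = 46 the demand price is (180 - 46)/2 = 67 and the supply price is (120 + 46)/4 = 41.5.
Deadweight loss = ½ · (67 - 41.5) · (80 - 46) = ½ · 25.5 · 34 = 433.5.

433.5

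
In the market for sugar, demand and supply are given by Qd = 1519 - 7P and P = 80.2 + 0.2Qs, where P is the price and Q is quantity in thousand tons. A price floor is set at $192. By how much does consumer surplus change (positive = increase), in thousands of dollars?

-9184

Rearranging supply gives Qs = 5P - 401. Equilibrium: 1519 - 7P = 5P - 401, so 1920 = 12P and P* = 160, Q* = 399.
The floor of 192 is above the equilibrium price 160, so it binds.
At P = 192: Qd = 1519 - 7·192 = 175 and Qs = 5·192 - 401 = 559.
Consumer surplus without the control is ½ · (217 - 160) · 399 = 11371.5.
With the floor, consumers buy 175 units at 192, so CS = ½ · (217 - 192) · 175 = 2187.5.
Change in consumer surplus = 2187.5 - 11371.5 = -9184.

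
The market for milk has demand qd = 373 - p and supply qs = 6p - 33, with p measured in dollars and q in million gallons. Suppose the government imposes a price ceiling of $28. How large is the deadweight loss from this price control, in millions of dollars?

Setting quantity demanded equal to quantity supplied, 373 - p = 6p - 33, gives p* = 58 and q* = 315.
Since 28 < 58, the ceiling is binding.
At p = 28: qd = 373 - 28 = 345 and qs = 6·28 - 33 = 135.
Quantity traded falls to 135. At q = 135 the demand price is 373 - 135 = 238 and the supply price is (33 + 135)/6 = 28.
Deadweight loss = ½ · (238 - 28) · (315 - 135) = ½ · 210 · 180 = 18900.

18900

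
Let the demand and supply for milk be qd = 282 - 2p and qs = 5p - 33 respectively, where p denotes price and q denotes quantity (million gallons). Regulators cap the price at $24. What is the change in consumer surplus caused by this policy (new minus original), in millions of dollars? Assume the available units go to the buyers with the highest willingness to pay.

-929.25

In a free market, 282 - 2p = 5p - 33 gives the equilibrium p* = 45, q* = 192.
Since 24 < 45, the ceiling is binding.
At p = 24: qd = 282 - 2·24 = 234 and qs = 5·24 - 33 = 87.
Consumer surplus without the control is ½ · (141 - 45) · 192 = 9216.
With the ceiling, 87 units are sold at 24 (assume they go to the highest-value buyers). The demand price at q = 87 is 97.5, so CS = ½ · [(141 - 24) + (97.5 - 24)] · 87 = 8286.75.
Change in consumer surplus = 8286.75 - 9216 = -929.25.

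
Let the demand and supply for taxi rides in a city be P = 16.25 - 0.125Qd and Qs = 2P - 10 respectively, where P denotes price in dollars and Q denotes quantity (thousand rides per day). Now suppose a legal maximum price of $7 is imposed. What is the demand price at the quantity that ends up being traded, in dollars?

15.75

Rearranging demand gives Qd = 130 - 8P. Without the control the market clears where 130 - 8P = 2P - 10, i.e. P* = 14 and Q* = 18.
Since 7 < 14, the ceiling is binding.
At P = 7: Qd = 130 - 8·7 = 74 and Qs = 2·7 - 10 = 4.
Only 4 units reach the market. On the demand curve, the marginal buyer's willingness to pay at Q = 4 is (130 - 4)/8 = 15.75.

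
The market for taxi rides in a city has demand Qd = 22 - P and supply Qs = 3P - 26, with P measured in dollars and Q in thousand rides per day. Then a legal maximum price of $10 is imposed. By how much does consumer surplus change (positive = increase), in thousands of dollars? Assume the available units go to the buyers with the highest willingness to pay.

-10

Setting quantity demanded equal to quantity supplied, 22 - P = 3P - 26, gives P* = 12 and Q* = 10.
Since 10 < 12, the ceiling is binding.
At P = 10: Qd = 22 - 10 = 12 and Qs = 3·10 - 26 = 4.
Consumer surplus without the control is ½ · (22 - 12) · 10 = 50.
With the ceiling, 4 units are sold at 10 (assume they go to the highest-value buyers). The demand price at Q = 4 is 18, so CS = ½ · [(22 - 10) + (18 - 10)] · 4 = 40.
Change in consumer surplus = 40 - 50 = -10.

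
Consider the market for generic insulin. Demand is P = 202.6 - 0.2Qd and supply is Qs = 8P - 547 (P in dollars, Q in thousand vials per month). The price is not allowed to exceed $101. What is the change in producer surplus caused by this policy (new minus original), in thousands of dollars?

Rearranging demand gives Qd = 1013 - 5P. In a free market, 1013 - 5P = 8P - 547 gives the equilibrium P* = 120, Q* = 413.
Since 101 < 120, the ceiling is binding.
At P = 101: Qd = 1013 - 5·101 = 508 and Qs = 8·101 - 547 = 261.
Producer surplus without the control is ½ · (120 - 68.375) · 413 = 10660.5625.
With the ceiling, producers sell 261 units at 101, so PS = ½ · (101 - 68.375) · 261 = 4257.5625.
Change in producer surplus = 4257.5625 - 10660.5625 = -6403.

-6403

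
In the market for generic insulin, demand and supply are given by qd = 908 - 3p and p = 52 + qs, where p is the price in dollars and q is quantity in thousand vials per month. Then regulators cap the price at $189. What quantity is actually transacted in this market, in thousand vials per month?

137

Rearranging supply gives qs = p - 52. Equilibrium: 908 - 3p = p - 52, so 960 = 4p and p* = 240, q* = 188.
Since 189 < 240, the ceiling is binding.
At p = 189: qd = 908 - 3·189 = 341 and qs = 189 - 52 = 137.
The quantity actually transacted is the short side, supply: 137.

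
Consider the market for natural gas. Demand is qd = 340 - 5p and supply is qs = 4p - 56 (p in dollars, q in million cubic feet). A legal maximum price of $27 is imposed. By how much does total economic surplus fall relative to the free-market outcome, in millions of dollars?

1040.4

Without the control the market clears where 340 - 5p = 4p - 56, i.e. p* = 44 and q* = 120.
The ceiling of 27 is below the equilibrium price 44, so it binds.
At p = 27: qd = 340 - 5·27 = 205 and qs = 4·27 - 56 = 52.
Quantity traded falls to 52. At q = 52 the demand price is (340 - 52)/5 = 57.6 and the supply price is (56 + 52)/4 = 27.
Deadweight loss = ½ · (57.6 - 27) · (120 - 52) = ½ · 30.6 · 68 = 1040.4.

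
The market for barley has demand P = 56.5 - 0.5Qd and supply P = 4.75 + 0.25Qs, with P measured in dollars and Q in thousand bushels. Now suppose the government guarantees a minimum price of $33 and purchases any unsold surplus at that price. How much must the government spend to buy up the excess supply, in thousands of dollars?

2178

Rearranging demand gives Qd = 113 - 2P; rearranging supply gives Qs = 4P - 19. Equilibrium: 113 - 2P = 4P - 19, so 132 = 6P and P* = 22, Q* = 69.
The floor of 33 is above the equilibrium price 22, so it binds.
At P = 33: Qd = 113 - 2·33 = 47 and Qs = 4·33 - 19 = 113.
Surplus = Qs - Qd = 66.
Government expenditure = surplus × support price = 66 × 33 = 2178.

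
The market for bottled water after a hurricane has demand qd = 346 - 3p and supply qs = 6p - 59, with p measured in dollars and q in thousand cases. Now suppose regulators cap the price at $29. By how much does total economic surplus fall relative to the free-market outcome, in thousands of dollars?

2304

Equilibrium: 346 - 3p = 6p - 59, so 405 = 9p and p* = 45, q* = 211.
The ceiling of 29 is below the equilibrium price 45, so it binds.
At p = 29: qd = 346 - 3·29 = 259 and qs = 6·29 - 59 = 115.
Quantity traded falls to 115. At q = 115 the demand price is (346 - 115)/3 = 77 and the supply price is (59 + 115)/6 = 29.
Deadweight loss = ½ · (77 - 29) · (211 - 115) = ½ · 48 · 96 = 2304.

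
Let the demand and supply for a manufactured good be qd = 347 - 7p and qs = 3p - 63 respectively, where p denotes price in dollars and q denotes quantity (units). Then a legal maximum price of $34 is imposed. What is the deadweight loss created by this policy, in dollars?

105

In a free market, 347 - 7p = 3p - 63 gives the equilibrium p* = 41, q* = 60.
The ceiling of 34 is below the equilibrium price 41, so it binds.
At p = 34: qd = 347 - 7·34 = 109 and qs = 3·34 - 63 = 39.
Quantity traded falls to 39. At q = 39 the demand price is (347 - 39)/7 = 44 and the supply price is (63 + 39)/3 = 34.
Deadweight loss = ½ · (44 - 34) · (60 - 39) = ½ · 10 · 21 = 105.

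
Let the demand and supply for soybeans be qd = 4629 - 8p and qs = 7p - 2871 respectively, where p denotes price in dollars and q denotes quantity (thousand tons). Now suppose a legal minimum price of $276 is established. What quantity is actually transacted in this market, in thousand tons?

629

Without the control the market clears where 4629 - 8p = 7p - 2871, i.e. p* = 500 and q* = 629.
Since 276 is below p* = 500, the floor does not bind and the free-market outcome prevails.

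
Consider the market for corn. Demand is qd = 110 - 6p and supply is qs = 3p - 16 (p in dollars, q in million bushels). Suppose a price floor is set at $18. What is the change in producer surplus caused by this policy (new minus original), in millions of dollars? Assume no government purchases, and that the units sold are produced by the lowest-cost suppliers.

In a free market, 110 - 6p = 3p - 16 gives the equilibrium p* = 14, q* = 26.
The floor of 18 is above the equilibrium price 14, so it binds.
At p = 18: qd = 110 - 6·18 = 2 and qs = 3·18 - 16 = 38.
Producer surplus without the control is ½ · (14 - 16/3) · 26 = 338/3.
With the floor, 2 units are sold at 18. The supply price at q = 2 is 6, so PS = ½ · [(18 - 16/3) + (18 - 6)] · 2 = 74/3.
Change in producer surplus = 74/3 - 338/3 = -88.

-88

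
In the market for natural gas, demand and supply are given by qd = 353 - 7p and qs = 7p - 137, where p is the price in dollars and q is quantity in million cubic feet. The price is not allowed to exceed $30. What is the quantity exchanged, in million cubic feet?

73

Setting quantity demanded equal to quantity supplied, 353 - 7p = 7p - 137, gives p* = 35 and q* = 108.
The ceiling of 30 is below the equilibrium price 35, so it binds.
At p = 30: qd = 353 - 7·30 = 143 and qs = 7·30 - 137 = 73.
The quantity actually transacted is the short side, supply: 73.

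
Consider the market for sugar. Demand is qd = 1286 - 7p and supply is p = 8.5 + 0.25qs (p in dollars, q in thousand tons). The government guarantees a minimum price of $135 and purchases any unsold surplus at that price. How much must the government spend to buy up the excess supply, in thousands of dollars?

22275

Rearranging supply gives qs = 4p - 34. Equilibrium: 1286 - 7p = 4p - 34, so 1320 = 11p and p* = 120, q* = 446.
Because the floor (135) lies above the market-clearing price, it is binding.
At p = 135: qd = 1286 - 7·135 = 341 and qs = 4·135 - 34 = 506.
Surplus = qs - qd = 165.
Government expenditure = surplus × support price = 165 × 135 = 22275.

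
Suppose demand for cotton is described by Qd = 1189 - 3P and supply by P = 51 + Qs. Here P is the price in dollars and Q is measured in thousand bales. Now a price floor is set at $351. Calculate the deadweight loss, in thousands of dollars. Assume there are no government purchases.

10086

Rearranging supply gives Qs = P - 51. Setting quantity demanded equal to quantity supplied, 1189 - 3P = P - 51, gives P* = 310 and Q* = 259.
Because the floor (351) lies above the market-clearing price, it is binding.
At P = 351: Qd = 1189 - 3·351 = 136 and Qs = 351 - 51 = 300.
Quantity traded falls to 136. At Q = 136 the demand price is (1189 - 136)/3 = 351 and the supply price is 51 + 136 = 187.
Deadweight loss = ½ · (351 - 187) · (259 - 136) = ½ · 164 · 123 = 10086.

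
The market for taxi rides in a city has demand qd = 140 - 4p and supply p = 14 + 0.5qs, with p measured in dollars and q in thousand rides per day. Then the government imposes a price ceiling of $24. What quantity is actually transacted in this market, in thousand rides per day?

Rearranging supply gives qs = 2p - 28. Without the control the market clears where 140 - 4p = 2p - 28, i.e. p* = 28 and q* = 28.
Since 24 < 28, the ceiling is binding.
At p = 24: qd = 140 - 4·24 = 44 and qs = 2·24 - 28 = 20.
The quantity actually transacted is the short side, supply: 20.

20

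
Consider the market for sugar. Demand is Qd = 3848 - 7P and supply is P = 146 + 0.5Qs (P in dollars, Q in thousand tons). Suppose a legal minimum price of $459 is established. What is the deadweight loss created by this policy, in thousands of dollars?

0

Rearranging supply gives Qs = 2P - 292. Setting quantity demanded equal to quantity supplied, 3848 - 7P = 2P - 292, gives P* = 460 and Q* = 628.
The floor of 459 is below the equilibrium price 460, so it is not binding; the market clears at P* = 460, Q* = 628.
Since the control does not bind, no trades are prevented and deadweight loss is zero.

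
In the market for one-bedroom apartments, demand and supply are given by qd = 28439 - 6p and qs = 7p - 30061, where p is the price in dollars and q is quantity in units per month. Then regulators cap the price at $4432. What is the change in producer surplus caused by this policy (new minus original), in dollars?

-81668

Without the control the market clears where 28439 - 6p = 7p - 30061, i.e. p* = 4500 and q* = 1439.
The ceiling of 4432 is below the equilibrium price 4500, so it binds.
At p = 4432: qd = 28439 - 6·4432 = 1847 and qs = 7·4432 - 30061 = 963.
Producer surplus without the control is ½ · (4500 - 30061/7) · 1439 = 2070721/14.
With the ceiling, producers sell 963 units at 4432, so PS = ½ · (4432 - 30061/7) · 963 = 927369/14.
Change in producer surplus = 927369/14 - 2070721/14 = -81668.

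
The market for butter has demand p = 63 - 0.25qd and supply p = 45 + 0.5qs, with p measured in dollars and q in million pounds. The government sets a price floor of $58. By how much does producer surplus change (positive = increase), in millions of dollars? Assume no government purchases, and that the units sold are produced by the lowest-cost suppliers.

Rearranging demand gives qd = 252 - 4p; rearranging supply gives qs = 2p - 90. In a free market, 252 - 4p = 2p - 90 gives the equilibrium p* = 57, q* = 24.
Since 58 > 57, the floor is binding.
At p = 58: qd = 252 - 4·58 = 20 and qs = 2·58 - 90 = 26.
Producer surplus without the control is ½ · (57 - 45) · 24 = 144.
With the floor, 20 units are sold at 58. The supply price at q = 20 is 55, so PS = ½ · [(58 - 45) + (58 - 55)] · 20 = 160.
Change in producer surplus = 160 - 144 = 16.

16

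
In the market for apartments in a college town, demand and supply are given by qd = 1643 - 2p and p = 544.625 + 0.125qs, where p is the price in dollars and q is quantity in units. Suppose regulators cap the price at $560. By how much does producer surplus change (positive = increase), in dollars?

-11320

Rearranging supply gives qs = 8p - 4357. Without the control the market clears where 1643 - 2p = 8p - 4357, i.e. p* = 600 and q* = 443.
Because the ceiling (560) lies below the market-clearing price, it is binding.
At p = 560: qd = 1643 - 2·560 = 523 and qs = 8·560 - 4357 = 123.
Producer surplus without the control is ½ · (600 - 544.625) · 443 = 12265.5625.
With the ceiling, producers sell 123 units at 560, so PS = ½ · (560 - 544.625) · 123 = 945.5625.
Change in producer surplus = 945.5625 - 12265.5625 = -11320.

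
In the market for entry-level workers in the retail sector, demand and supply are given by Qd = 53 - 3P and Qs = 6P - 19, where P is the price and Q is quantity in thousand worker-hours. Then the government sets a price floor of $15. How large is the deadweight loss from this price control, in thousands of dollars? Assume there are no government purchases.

110.25

In a free market, 53 - 3P = 6P - 19 gives the equilibrium P* = 8, Q* = 29.
The floor of 15 is above the equilibrium price 8, so it binds.
At P = 15: Qd = 53 - 3·15 = 8 and Qs = 6·15 - 19 = 71.
Quantity traded falls to 8. At Q = 8 the demand price is (53 - 8)/3 = 15 and the supply price is (19 + 8)/6 = 4.5.
Deadweight loss = ½ · (15 - 4.5) · (29 - 8) = ½ · 10.5 · 21 = 110.25.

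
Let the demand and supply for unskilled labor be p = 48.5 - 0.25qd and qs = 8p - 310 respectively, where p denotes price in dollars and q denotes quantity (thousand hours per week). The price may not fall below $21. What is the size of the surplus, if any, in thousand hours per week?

0

Rearranging demand gives qd = 194 - 4p. Equilibrium: 194 - 4p = 8p - 310, so 504 = 12p and p* = 42, q* = 26.
The floor of 21 is below the equilibrium price 42, so it is not binding; the market clears at p* = 42, q* = 26.
Since the control does not bind, there is no surplus.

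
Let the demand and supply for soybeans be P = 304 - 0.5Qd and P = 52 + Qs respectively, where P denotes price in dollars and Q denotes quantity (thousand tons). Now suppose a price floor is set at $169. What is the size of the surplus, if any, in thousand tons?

0

Rearranging demand gives Qd = 608 - 2P; rearranging supply gives Qs = P - 52. In a free market, 608 - 2P = P - 52 gives the equilibrium P* = 220, Q* = 168.
The floor of 169 is below the equilibrium price 220, so it is not binding; the market clears at P* = 220, Q* = 168.
Since the control does not bind, there is no surplus.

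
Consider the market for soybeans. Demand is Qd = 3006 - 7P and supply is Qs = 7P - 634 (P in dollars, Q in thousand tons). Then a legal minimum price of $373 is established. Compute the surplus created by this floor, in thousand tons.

1582

Equilibrium: 3006 - 7P = 7P - 634, so 3640 = 14P and P* = 260, Q* = 1186.
Because the floor (373) lies above the market-clearing price, it is binding.
At P = 373: Qd = 3006 - 7·373 = 395 and Qs = 7·373 - 634 = 1977.
Surplus = Qs - Qd = 1977 - 395 = 1582.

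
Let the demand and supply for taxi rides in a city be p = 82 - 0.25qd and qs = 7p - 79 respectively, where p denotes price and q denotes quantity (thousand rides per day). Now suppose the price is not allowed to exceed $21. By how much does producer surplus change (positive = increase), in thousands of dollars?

-1984

Rearranging demand gives qd = 328 - 4p. Without the control the market clears where 328 - 4p = 7p - 79, i.e. p* = 37 and q* = 180.
Because the ceiling (21) lies below the market-clearing price, it is binding.
At p = 21: qd = 328 - 4·21 = 244 and qs = 7·21 - 79 = 68.
Producer surplus without the control is ½ · (37 - 79/7) · 180 = 16200/7.
With the ceiling, producers sell 68 units at 21, so PS = ½ · (21 - 79/7) · 68 = 2312/7.
Change in producer surplus = 2312/7 - 16200/7 = -1984.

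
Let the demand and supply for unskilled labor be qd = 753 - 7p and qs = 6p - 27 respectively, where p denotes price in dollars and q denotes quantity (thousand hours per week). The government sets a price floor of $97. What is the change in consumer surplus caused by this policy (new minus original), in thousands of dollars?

In a free market, 753 - 7p = 6p - 27 gives the equilibrium p* = 60, q* = 333.
Since 97 > 60, the floor is binding.
At p = 97: qd = 753 - 7·97 = 74 and qs = 6·97 - 27 = 555.
Consumer surplus without the control is ½ · (753/7 - 60) · 333 = 110889/14.
With the floor, consumers buy 74 units at 97, so CS = ½ · (753/7 - 97) · 74 = 2738/7.
Change in consumer surplus = 2738/7 - 110889/14 = -7529.5.

-7529.5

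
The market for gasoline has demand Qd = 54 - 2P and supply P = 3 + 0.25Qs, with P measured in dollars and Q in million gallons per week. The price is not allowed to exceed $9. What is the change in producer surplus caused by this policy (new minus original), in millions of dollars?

Rearranging supply gives Qs = 4P - 12. In a free market, 54 - 2P = 4P - 12 gives the equilibrium P* = 11, Q* = 32.
Because the ceiling (9) lies below the market-clearing price, it is binding.
At P = 9: Qd = 54 - 2·9 = 36 and Qs = 4·9 - 12 = 24.
Producer surplus without the control is ½ · (11 - 3) · 32 = 128.
With the ceiling, producers sell 24 units at 9, so PS = ½ · (9 - 3) · 24 = 72.
Change in producer surplus = 72 - 128 = -56.

-56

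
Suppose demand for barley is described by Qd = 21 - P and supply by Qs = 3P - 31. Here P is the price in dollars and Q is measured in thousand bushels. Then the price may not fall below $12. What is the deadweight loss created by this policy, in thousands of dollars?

In a free market, 21 - P = 3P - 31 gives the equilibrium P* = 13, Q* = 8.
The floor of 12 is below the equilibrium price 13, so it is not binding; the market clears at P* = 13, Q* = 8.
Since the control does not bind, no trades are prevented and deadweight loss is zero.

0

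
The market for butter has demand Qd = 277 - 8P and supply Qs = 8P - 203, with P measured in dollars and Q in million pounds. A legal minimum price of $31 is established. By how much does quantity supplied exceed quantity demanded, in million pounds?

In a free market, 277 - 8P = 8P - 203 gives the equilibrium P* = 30, Q* = 37.
The floor of 31 is above the equilibrium price 30, so it binds.
At P = 31: Qd = 277 - 8·31 = 29 and Qs = 8·31 - 203 = 45.
Surplus = Qs - Qd = 45 - 29 = 16.

16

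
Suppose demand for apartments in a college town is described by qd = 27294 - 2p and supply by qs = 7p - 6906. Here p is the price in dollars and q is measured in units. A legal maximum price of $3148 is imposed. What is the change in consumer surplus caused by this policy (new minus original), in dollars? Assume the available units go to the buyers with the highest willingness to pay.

Equilibrium: 27294 - 2p = 7p - 6906, so 34200 = 9p and p* = 3800, q* = 19694.
The ceiling of 3148 is below the equilibrium price 3800, so it binds.
At p = 3148: qd = 27294 - 2·3148 = 20998 and qs = 7·3148 - 6906 = 15130.
Consumer surplus without the control is ½ · (13647 - 3800) · 19694 = 96963409.
With the ceiling, 15130 units are sold at 3148 (assume they go to the highest-value buyers). The demand price at q = 15130 is 6082, so CS = ½ · [(13647 - 3148) + (6082 - 3148)] · 15130 = 101620645.
Change in consumer surplus = 101620645 - 96963409 = 4657236.

4657236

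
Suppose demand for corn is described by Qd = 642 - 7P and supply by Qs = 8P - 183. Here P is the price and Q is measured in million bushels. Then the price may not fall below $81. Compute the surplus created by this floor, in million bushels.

390

In a free market, 642 - 7P = 8P - 183 gives the equilibrium P* = 55, Q* = 257.
Since 81 > 55, the floor is binding.
At P = 81: Qd = 642 - 7·81 = 75 and Qs = 8·81 - 183 = 465.
Surplus = Qs - Qd = 465 - 75 = 390.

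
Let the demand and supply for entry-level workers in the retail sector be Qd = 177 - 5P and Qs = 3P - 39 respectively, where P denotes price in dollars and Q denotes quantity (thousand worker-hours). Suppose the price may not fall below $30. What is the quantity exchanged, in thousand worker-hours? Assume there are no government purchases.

27

Without the control the market clears where 177 - 5P = 3P - 39, i.e. P* = 27 and Q* = 42.
Because the floor (30) lies above the market-clearing price, it is binding.
At P = 30: Qd = 177 - 5·30 = 27 and Qs = 3·30 - 39 = 51.
The quantity actually transacted is the short side, demand: 27.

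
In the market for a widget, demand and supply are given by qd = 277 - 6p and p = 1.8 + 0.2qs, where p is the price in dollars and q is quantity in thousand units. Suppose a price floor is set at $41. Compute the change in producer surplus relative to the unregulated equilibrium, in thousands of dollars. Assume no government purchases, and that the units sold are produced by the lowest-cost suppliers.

-345

Rearranging supply gives qs = 5p - 9. In a free market, 277 - 6p = 5p - 9 gives the equilibrium p* = 26, q* = 121.
Because the floor (41) lies above the market-clearing price, it is binding.
At p = 41: qd = 277 - 6·41 = 31 and qs = 5·41 - 9 = 196.
Producer surplus without the control is ½ · (26 - 1.8) · 121 = 1464.1.
With the floor, 31 units are sold at 41. The supply price at q = 31 is 8, so PS = ½ · [(41 - 1.8) + (41 - 8)] · 31 = 1119.1.
Change in producer surplus = 1119.1 - 1464.1 = -345.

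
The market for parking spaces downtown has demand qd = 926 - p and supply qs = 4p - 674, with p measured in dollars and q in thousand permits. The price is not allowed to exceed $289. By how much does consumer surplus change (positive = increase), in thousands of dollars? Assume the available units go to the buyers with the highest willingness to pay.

7254

Equilibrium: 926 - p = 4p - 674, so 1600 = 5p and p* = 320, q* = 606.
Because the ceiling (289) lies below the market-clearing price, it is binding.
At p = 289: qd = 926 - 289 = 637 and qs = 4·289 - 674 = 482.
Consumer surplus without the control is ½ · (926 - 320) · 606 = 183618.
With the ceiling, 482 units are sold at 289 (assume they go to the highest-value buyers). The demand price at q = 482 is 444, so CS = ½ · [(926 - 289) + (444 - 289)] · 482 = 190872.
Change in consumer surplus = 190872 - 183618 = 7254.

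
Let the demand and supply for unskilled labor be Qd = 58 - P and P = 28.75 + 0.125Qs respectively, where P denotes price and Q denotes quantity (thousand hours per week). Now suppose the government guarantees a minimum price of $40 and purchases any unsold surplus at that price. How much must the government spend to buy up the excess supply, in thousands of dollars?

2880

Rearranging supply gives Qs = 8P - 230. Equilibrium: 58 - P = 8P - 230, so 288 = 9P and P* = 32, Q* = 26.
The floor of 40 is above the equilibrium price 32, so it binds.
At P = 40: Qd = 58 - 40 = 18 and Qs = 8·40 - 230 = 90.
Surplus = Qs - Qd = 72.
Government expenditure = surplus × support price = 72 × 40 = 2880.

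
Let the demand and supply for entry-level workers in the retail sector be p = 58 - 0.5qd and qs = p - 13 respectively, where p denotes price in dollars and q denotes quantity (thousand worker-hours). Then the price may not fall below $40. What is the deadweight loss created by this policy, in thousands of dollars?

0

Rearranging demand gives qd = 116 - 2p. Without the control the market clears where 116 - 2p = p - 13, i.e. p* = 43 and q* = 30.
The floor of 40 is below the equilibrium price 43, so it is not binding; the market clears at p* = 43, q* = 30.
Since the control does not bind, no trades are prevented and deadweight loss is zero.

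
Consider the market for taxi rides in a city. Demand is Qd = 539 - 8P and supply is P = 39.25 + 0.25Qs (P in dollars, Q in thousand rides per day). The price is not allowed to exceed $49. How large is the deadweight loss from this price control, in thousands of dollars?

243

Rearranging supply gives Qs = 4P - 157. Without the control the market clears where 539 - 8P = 4P - 157, i.e. P* = 58 and Q* = 75.
Because the ceiling (49) lies below the market-clearing price, it is binding.
At P = 49: Qd = 539 - 8·49 = 147 and Qs = 4·49 - 157 = 39.
Quantity traded falls to 39. At Q = 39 the demand price is (539 - 39)/8 = 62.5 and the supply price is (157 + 39)/4 = 49.
Deadweight loss = ½ · (62.5 - 49) · (75 - 39) = ½ · 13.5 · 36 = 243.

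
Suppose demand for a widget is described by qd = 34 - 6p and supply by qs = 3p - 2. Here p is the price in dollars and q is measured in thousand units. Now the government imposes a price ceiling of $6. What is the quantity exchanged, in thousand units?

10

Without the control the market clears where 34 - 6p = 3p - 2, i.e. p* = 4 and q* = 10.
Since 6 is above p* = 4, the ceiling does not bind and the free-market outcome prevails.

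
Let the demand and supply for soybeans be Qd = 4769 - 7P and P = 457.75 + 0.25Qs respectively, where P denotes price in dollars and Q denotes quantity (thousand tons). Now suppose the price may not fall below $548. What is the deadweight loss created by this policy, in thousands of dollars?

Rearranging supply gives Qs = 4P - 1831. Setting quantity demanded equal to quantity supplied, 4769 - 7P = 4P - 1831, gives P* = 600 and Q* = 569.
The floor of 548 is below the equilibrium price 600, so it is not binding; the market clears at P* = 600, Q* = 569.
Since the control does not bind, no trades are prevented and deadweight loss is zero.

0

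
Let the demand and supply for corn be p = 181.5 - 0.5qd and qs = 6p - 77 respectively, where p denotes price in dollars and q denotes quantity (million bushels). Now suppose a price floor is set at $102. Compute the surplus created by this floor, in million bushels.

376

Rearranging demand gives qd = 363 - 2p. Equilibrium: 363 - 2p = 6p - 77, so 440 = 8p and p* = 55, q* = 253.
Because the floor (102) lies above the market-clearing price, it is binding.
At p = 102: qd = 363 - 2·102 = 159 and qs = 6·102 - 77 = 535.
Surplus = qs - qd = 535 - 159 = 376.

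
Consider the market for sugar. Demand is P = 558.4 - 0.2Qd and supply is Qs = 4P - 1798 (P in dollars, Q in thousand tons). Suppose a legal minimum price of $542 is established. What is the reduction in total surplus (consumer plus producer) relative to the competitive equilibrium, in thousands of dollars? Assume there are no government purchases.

Rearranging demand gives Qd = 2792 - 5P. Setting quantity demanded equal to quantity supplied, 2792 - 5P = 4P - 1798, gives P* = 510 and Q* = 242.
The floor of 542 is above the equilibrium price 510, so it binds.
At P = 542: Qd = 2792 - 5·542 = 82 and Qs = 4·542 - 1798 = 370.
Quantity traded falls to 82. At Q = 82 the demand price is (2792 - 82)/5 = 542 and the supply price is (1798 + 82)/4 = 470.
Deadweight loss = ½ · (542 - 470) · (242 - 82) = ½ · 72 · 160 = 5760.

5760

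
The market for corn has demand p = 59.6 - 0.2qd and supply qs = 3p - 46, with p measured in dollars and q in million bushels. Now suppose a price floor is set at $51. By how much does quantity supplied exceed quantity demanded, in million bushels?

64

Rearranging demand gives qd = 298 - 5p. In a free market, 298 - 5p = 3p - 46 gives the equilibrium p* = 43, q* = 83.
The floor of 51 is above the equilibrium price 43, so it binds.
At p = 51: qd = 298 - 5·51 = 43 and qs = 3·51 - 46 = 107.
Surplus = qs - qd = 107 - 43 = 64.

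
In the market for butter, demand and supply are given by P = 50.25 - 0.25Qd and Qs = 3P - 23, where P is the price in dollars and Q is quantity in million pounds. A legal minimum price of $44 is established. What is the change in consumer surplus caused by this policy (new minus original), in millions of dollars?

Rearranging demand gives Qd = 201 - 4P. Setting quantity demanded equal to quantity supplied, 201 - 4P = 3P - 23, gives P* = 32 and Q* = 73.
The floor of 44 is above the equilibrium price 32, so it binds.
At P = 44: Qd = 201 - 4·44 = 25 and Qs = 3·44 - 23 = 109.
Consumer surplus without the control is ½ · (50.25 - 32) · 73 = 666.125.
With the floor, consumers buy 25 units at 44, so CS = ½ · (50.25 - 44) · 25 = 78.125.
Change in consumer surplus = 78.125 - 666.125 = -588.

-588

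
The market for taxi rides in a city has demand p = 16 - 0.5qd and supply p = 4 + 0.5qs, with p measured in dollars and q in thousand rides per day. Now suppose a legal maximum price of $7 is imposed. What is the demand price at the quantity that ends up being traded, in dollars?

13

Rearranging demand gives qd = 32 - 2p; rearranging supply gives qs = 2p - 8. Setting quantity demanded equal to quantity supplied, 32 - 2p = 2p - 8, gives p* = 10 and q* = 12.
Since 7 < 10, the ceiling is binding.
At p = 7: qd = 32 - 2·7 = 18 and qs = 2·7 - 8 = 6.
Only 6 units reach the market. On the demand curve, the marginal buyer's willingness to pay at q = 6 is (32 - 6)/2 = 13.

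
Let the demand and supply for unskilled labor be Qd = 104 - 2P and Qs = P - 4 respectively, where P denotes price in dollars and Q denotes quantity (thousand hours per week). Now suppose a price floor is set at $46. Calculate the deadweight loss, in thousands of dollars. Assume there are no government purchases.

300

In a free market, 104 - 2P = P - 4 gives the equilibrium P* = 36, Q* = 32.
Because the floor (46) lies above the market-clearing price, it is binding.
At P = 46: Qd = 104 - 2·46 = 12 and Qs = 46 - 4 = 42.
Quantity traded falls to 12. At Q = 12 the demand price is (104 - 12)/2 = 46 and the supply price is 4 + 12 = 16.
Deadweight loss = ½ · (46 - 16) · (32 - 12) = ½ · 30 · 20 = 300.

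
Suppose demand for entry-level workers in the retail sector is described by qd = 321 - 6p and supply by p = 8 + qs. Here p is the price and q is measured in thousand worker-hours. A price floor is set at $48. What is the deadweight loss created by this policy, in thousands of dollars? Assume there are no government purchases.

21

Rearranging supply gives qs = p - 8. Equilibrium: 321 - 6p = p - 8, so 329 = 7p and p* = 47, q* = 39.
Since 48 > 47, the floor is binding.
At p = 48: qd = 321 - 6·48 = 33 and qs = 48 - 8 = 40.
Quantity traded falls to 33. At q = 33 the demand price is (321 - 33)/6 = 48 and the supply price is 8 + 33 = 41.
Deadweight loss = ½ · (48 - 41) · (39 - 33) = ½ · 7 · 6 = 21.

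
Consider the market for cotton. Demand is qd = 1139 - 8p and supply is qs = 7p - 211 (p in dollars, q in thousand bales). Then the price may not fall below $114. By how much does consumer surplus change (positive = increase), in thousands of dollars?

-7752

Equilibrium: 1139 - 8p = 7p - 211, so 1350 = 15p and p* = 90, q* = 419.
Since 114 > 90, the floor is binding.
At p = 114: qd = 1139 - 8·114 = 227 and qs = 7·114 - 211 = 587.
Consumer surplus without the control is ½ · (142.375 - 90) · 419 = 10972.5625.
With the floor, consumers buy 227 units at 114, so CS = ½ · (142.375 - 114) · 227 = 3220.5625.
Change in consumer surplus = 3220.5625 - 10972.5625 = -7752.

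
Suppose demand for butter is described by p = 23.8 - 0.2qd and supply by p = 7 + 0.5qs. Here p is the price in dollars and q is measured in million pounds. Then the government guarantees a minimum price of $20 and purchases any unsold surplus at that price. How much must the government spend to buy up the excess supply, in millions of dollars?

140

Rearranging demand gives qd = 119 - 5p; rearranging supply gives qs = 2p - 14. Without the control the market clears where 119 - 5p = 2p - 14, i.e. p* = 19 and q* = 24.
The floor of 20 is above the equilibrium price 19, so it binds.
At p = 20: qd = 119 - 5·20 = 19 and qs = 2·20 - 14 = 26.
Surplus = qs - qd = 7.
Government expenditure = surplus × support price = 7 × 20 = 140.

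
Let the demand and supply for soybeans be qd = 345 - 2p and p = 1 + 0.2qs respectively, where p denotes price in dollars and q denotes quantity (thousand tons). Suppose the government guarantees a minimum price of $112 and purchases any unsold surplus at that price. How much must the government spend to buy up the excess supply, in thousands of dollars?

48608

Rearranging supply gives qs = 5p - 5. Equilibrium: 345 - 2p = 5p - 5, so 350 = 7p and p* = 50, q* = 245.
The floor of 112 is above the equilibrium price 50, so it binds.
At p = 112: qd = 345 - 2·112 = 121 and qs = 5·112 - 5 = 555.
Surplus = qs - qd = 434.
Government expenditure = surplus × support price = 434 × 112 = 48608.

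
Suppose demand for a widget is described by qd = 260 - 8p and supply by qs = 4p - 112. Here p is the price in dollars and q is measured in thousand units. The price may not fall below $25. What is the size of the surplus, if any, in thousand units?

0

Setting quantity demanded equal to quantity supplied, 260 - 8p = 4p - 112, gives p* = 31 and q* = 12.
The floor of 25 is below the equilibrium price 31, so it is not binding; the market clears at p* = 31, q* = 12.
Since the control does not bind, there is no surplus.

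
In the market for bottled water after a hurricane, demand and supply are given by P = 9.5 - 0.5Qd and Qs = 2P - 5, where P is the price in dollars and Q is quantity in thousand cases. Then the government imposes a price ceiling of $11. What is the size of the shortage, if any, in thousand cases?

0

Rearranging demand gives Qd = 19 - 2P. Equilibrium: 19 - 2P = 2P - 5, so 24 = 4P and P* = 6, Q* = 7.
The ceiling of 11 is above the equilibrium price 6, so it is not binding; the market clears at P* = 6, Q* = 7.
Since the control does not bind, there is no shortage.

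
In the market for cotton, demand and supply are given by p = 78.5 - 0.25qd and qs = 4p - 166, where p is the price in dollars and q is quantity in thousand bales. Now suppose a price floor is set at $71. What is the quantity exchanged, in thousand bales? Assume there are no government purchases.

30

Rearranging demand gives qd = 314 - 4p. Setting quantity demanded equal to quantity supplied, 314 - 4p = 4p - 166, gives p* = 60 and q* = 74.
The floor of 71 is above the equilibrium price 60, so it binds.
At p = 71: qd = 314 - 4·71 = 30 and qs = 4·71 - 166 = 118.
The quantity actually transacted is the short side, demand: 30.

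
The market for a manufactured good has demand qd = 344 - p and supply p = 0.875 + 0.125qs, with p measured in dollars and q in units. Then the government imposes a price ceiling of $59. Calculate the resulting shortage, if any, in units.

0

Rearranging supply gives qs = 8p - 7. Equilibrium: 344 - p = 8p - 7, so 351 = 9p and p* = 39, q* = 305.
Since 59 is above p* = 39, the ceiling does not bind and the free-market outcome prevails.
Since the control does not bind, there is no shortage.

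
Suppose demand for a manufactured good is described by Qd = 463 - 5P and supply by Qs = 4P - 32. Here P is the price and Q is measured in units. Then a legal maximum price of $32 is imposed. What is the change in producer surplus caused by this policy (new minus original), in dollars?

In a free market, 463 - 5P = 4P - 32 gives the equilibrium P* = 55, Q* = 188.
Because the ceiling (32) lies below the market-clearing price, it is binding.
At P = 32: Qd = 463 - 5·32 = 303 and Qs = 4·32 - 32 = 96.
Producer surplus without the control is ½ · (55 - 8) · 188 = 4418.
With the ceiling, producers sell 96 units at 32, so PS = ½ · (32 - 8) · 96 = 1152.
Change in producer surplus = 1152 - 4418 = -3266.

-3266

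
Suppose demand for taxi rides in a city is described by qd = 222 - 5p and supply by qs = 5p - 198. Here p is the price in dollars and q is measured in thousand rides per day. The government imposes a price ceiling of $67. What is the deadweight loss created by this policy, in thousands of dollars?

Without the control the market clears where 222 - 5p = 5p - 198, i.e. p* = 42 and q* = 12.
Since 67 is above p* = 42, the ceiling does not bind and the free-market outcome prevails.
Since the control does not bind, no trades are prevented and deadweight loss is zero.

0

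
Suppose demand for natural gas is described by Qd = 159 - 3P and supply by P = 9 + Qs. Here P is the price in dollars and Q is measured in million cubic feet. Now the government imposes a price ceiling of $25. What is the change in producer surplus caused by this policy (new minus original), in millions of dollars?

Rearranging supply gives Qs = P - 9. In a free market, 159 - 3P = P - 9 gives the equilibrium P* = 42, Q* = 33.
Because the ceiling (25) lies below the market-clearing price, it is binding.
At P = 25: Qd = 159 - 3·25 = 84 and Qs = 25 - 9 = 16.
Producer surplus without the control is ½ · (42 - 9) · 33 = 544.5.
With the ceiling, producers sell 16 units at 25, so PS = ½ · (25 - 9) · 16 = 128.
Change in producer surplus = 128 - 544.5 = -416.5.

-416.5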